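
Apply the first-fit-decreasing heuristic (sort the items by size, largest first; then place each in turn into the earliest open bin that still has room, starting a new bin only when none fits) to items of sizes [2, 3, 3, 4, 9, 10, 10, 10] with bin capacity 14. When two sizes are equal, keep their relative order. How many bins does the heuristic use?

Sorted descending: 10, 10, 10, 9, 4, 3, 3, 2.
  10 → bin 1 (new)  [load 10/14]
  10 → bin 2 (new)  [load 10/14]
  10 → bin 3 (new)  [load 10/14]
  9 → bin 4 (new)  [load 9/14]
  4 → bin 1  [load 14/14]
  3 → bin 2  [load 13/14]
  3 → bin 3  [load 13/14]
  2 → bin 4  [load 11/14]
4 bins opened.

4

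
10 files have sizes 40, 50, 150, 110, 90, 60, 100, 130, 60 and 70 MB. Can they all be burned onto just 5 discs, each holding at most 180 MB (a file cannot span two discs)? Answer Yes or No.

Total = 860 MB; ⌈860/180⌉ = 5.
The bound of 5 does not rule out 5, but exhaustive search shows no assignment into 5 discs of capacity 180 MB exists — the minimum is 6.

No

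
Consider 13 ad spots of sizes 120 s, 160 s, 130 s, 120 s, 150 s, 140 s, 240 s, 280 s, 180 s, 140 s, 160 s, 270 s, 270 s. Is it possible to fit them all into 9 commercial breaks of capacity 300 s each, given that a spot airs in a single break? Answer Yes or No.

Yes

A valid assignment using 9 commercial breaks:
  break 1: 280 = 280
  break 2: 270 = 270
  break 3: 270 = 270
  break 4: 240 = 240
  break 5: 180 + 120 = 300
  break 6: 160 + 140 = 300
  break 7: 160 + 140 = 300
  break 8: 150 + 130 = 280
  break 9: 120 = 120
Every load is within 300 s, so 9 commercial breaks suffice.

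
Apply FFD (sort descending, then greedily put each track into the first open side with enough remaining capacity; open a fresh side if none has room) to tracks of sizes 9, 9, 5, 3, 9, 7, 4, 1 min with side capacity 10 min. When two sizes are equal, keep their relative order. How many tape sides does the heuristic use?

5

Sorted descending: 9, 9, 9, 7, 5, 4, 3, 1.
  9 → side 1 (new)  [load 9/10]
  9 → side 2 (new)  [load 9/10]
  9 → side 3 (new)  [load 9/10]
  7 → side 4 (new)  [load 7/10]
  5 → side 5 (new)  [load 5/10]
  4 → side 5  [load 9/10]
  3 → side 4  [load 10/10]
  1 → side 1  [load 10/10]
5 tape sides opened.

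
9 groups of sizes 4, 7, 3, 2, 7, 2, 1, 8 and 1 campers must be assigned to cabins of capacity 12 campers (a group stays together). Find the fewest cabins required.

Total = 8 + 7 + 7 + 4 + 3 + 2 + 2 + 1 + 1 = 35 campers.
Lower bound: ⌈35/12⌉ = 3 cabins.
A packing using 3 cabins:
  cabin 1: 8 + 4 = 12
  cabin 2: 7 + 3 + 2 = 12
  cabin 3: 7 + 2 + 1 + 1 = 11
This matches the lower bound, so 3 is optimal.

3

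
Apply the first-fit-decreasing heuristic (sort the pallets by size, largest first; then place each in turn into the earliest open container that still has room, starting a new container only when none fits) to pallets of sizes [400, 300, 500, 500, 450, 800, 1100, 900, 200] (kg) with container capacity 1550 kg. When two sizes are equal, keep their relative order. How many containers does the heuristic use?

4

Sorted descending: 1100, 900, 800, 500, 500, 450, 400, 300, 200.
  1100 → container 1 (new)  [load 1100/1550]
  900 → container 2 (new)  [load 900/1550]
  800 → container 3 (new)  [load 800/1550]
  500 → container 2  [load 1400/1550]
  500 → container 3  [load 1300/1550]
  450 → container 1  [load 1550/1550]
  400 → container 4 (new)  [load 400/1550]
  300 → container 4  [load 700/1550]
  200 → container 3  [load 1500/1550]
4 containers opened.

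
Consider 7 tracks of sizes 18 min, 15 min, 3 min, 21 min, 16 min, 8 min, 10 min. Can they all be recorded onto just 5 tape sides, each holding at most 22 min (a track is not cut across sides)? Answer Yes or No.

A valid assignment using 5 tape sides:
  side 1: 21 = 21
  side 2: 18 + 3 = 21
  side 3: 16 = 16
  side 4: 15 = 15
  side 5: 10 + 8 = 18
Every load is within 22 min, so 5 tape sides suffice.

Yes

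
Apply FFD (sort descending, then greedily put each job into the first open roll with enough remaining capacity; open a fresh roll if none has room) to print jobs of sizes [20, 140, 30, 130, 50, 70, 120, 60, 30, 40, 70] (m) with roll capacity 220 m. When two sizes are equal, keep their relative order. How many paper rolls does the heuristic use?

Sorted descending: 140, 130, 120, 70, 70, 60, 50, 40, 30, 30, 20.
  140 → roll 1 (new)  [load 140/220]
  130 → roll 2 (new)  [load 130/220]
  120 → roll 3 (new)  [load 120/220]
  70 → roll 1  [load 210/220]
  70 → roll 2  [load 200/220]
  60 → roll 3  [load 180/220]
  50 → roll 4 (new)  [load 50/220]
  40 → roll 3  [load 220/220]
  30 → roll 4  [load 80/220]
  30 → roll 4  [load 110/220]
  20 → roll 2  [load 220/220]
4 paper rolls opened.

4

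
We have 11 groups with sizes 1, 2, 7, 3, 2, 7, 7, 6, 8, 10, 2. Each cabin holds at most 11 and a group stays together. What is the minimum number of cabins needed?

6

Total = 10 + 8 + 7 + 7 + 7 + 6 + 3 + 2 + 2 + 2 + 1 = 55.
Lower bound: ⌈55/11⌉ = 5 cabins.
Also, 6 groups each exceed 11/2, and no two of those can share a cabin, so at least 6 cabins are needed.
A packing using 6 cabins:
  cabin 1: 10 + 1 = 11
  cabin 2: 8 + 3 = 11
  cabin 3: 7 + 2 + 2 = 11
  cabin 4: 7 + 2 = 9
  cabin 5: 7 = 7
  cabin 6: 6 = 6
This matches the lower bound, so 6 is optimal.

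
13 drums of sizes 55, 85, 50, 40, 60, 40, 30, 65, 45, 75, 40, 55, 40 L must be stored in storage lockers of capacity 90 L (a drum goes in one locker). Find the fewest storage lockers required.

Total = 85 + 75 + 65 + 60 + 55 + 55 + 50 + 45 + 40 + 40 + 40 + 40 + 30 = 680 L.
Lower bound: ⌈680/90⌉ = 8 storage lockers.
A packing using 9 storage lockers:
  locker 1: 85 = 85
  locker 2: 75 = 75
  locker 3: 65 = 65
  locker 4: 60 + 30 = 90
  locker 5: 55 = 55
  locker 6: 55 = 55
  locker 7: 50 + 40 = 90
  locker 8: 45 + 40 = 85
  locker 9: 40 + 40 = 80
No arrangement into 8 storage lockers stays within capacity, so 9 is optimal.

9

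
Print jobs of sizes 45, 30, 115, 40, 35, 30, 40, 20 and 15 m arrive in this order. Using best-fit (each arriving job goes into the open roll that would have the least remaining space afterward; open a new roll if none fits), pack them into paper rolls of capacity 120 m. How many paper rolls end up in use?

  45 → roll 1 (new)  [load 45/120]
  30 → roll 1  [load 75/120]
  115 → roll 2 (new)  [load 115/120]
  40 → roll 1  [load 115/120]
  35 → roll 3 (new)  [load 35/120]
  30 → roll 3  [load 65/120]
  40 → roll 3  [load 105/120]
  20 → roll 4 (new)  [load 20/120]
  15 → roll 3  [load 120/120]
4 paper rolls opened.

4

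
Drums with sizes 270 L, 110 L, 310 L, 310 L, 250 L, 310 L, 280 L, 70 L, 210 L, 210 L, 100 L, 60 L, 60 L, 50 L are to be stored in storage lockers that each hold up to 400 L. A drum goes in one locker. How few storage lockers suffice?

Total = 310 + 310 + 310 + 280 + 270 + 250 + 210 + 210 + 110 + 100 + 70 + 60 + 60 + 50 = 2600 L.
Lower bound: ⌈2600/400⌉ = 7 storage lockers.
Also, 8 drums each exceed 200 L, and no two of those can share a locker, so at least 8 storage lockers are needed.
A packing using 8 storage lockers:
  locker 1: 310 + 70 = 380
  locker 2: 310 + 60 = 370
  locker 3: 310 + 60 = 370
  locker 4: 280 + 110 = 390
  locker 5: 270 + 100 = 370
  locker 6: 250 + 50 = 300
  locker 7: 210 = 210
  locker 8: 210 = 210
This matches the lower bound, so 8 is optimal.

8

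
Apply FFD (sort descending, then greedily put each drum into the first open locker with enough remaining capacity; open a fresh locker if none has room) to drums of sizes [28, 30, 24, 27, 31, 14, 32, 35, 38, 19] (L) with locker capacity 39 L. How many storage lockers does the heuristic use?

Sorted descending: 38, 35, 32, 31, 30, 28, 27, 24, 19, 14.
  38 → locker 1 (new)  [load 38/39]
  35 → locker 2 (new)  [load 35/39]
  32 → locker 3 (new)  [load 32/39]
  31 → locker 4 (new)  [load 31/39]
  30 → locker 5 (new)  [load 30/39]
  28 → locker 6 (new)  [load 28/39]
  27 → locker 7 (new)  [load 27/39]
  24 → locker 8 (new)  [load 24/39]
  19 → locker 9 (new)  [load 19/39]
  14 → locker 8  [load 38/39]
9 storage lockers opened.

9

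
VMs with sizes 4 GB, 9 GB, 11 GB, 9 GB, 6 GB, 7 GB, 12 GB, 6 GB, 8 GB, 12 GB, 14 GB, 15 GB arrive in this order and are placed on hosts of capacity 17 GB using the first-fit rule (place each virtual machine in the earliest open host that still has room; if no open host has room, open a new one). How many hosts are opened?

8

  4 → host 1 (new)  [load 4/17]
  9 → host 1  [load 13/17]
  11 → host 2 (new)  [load 11/17]
  9 → host 3 (new)  [load 9/17]
  6 → host 2  [load 17/17]
  7 → host 3  [load 16/17]
  12 → host 4 (new)  [load 12/17]
  6 → host 5 (new)  [load 6/17]
  8 → host 5  [load 14/17]
  12 → host 6 (new)  [load 12/17]
  14 → host 7 (new)  [load 14/17]
  15 → host 8 (new)  [load 15/17]
8 hosts opened.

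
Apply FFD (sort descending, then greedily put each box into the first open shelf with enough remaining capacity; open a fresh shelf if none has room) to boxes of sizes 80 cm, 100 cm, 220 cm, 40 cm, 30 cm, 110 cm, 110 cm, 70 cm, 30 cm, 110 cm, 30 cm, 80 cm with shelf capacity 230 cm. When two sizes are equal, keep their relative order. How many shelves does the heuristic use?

5

Sorted descending: 220, 110, 110, 110, 100, 80, 80, 70, 40, 30, 30, 30.
  220 → shelf 1 (new)  [load 220/230]
  110 → shelf 2 (new)  [load 110/230]
  110 → shelf 2  [load 220/230]
  110 → shelf 3 (new)  [load 110/230]
  100 → shelf 3  [load 210/230]
  80 → shelf 4 (new)  [load 80/230]
  80 → shelf 4  [load 160/230]
  70 → shelf 4  [load 230/230]
  40 → shelf 5 (new)  [load 40/230]
  30 → shelf 5  [load 70/230]
  30 → shelf 5  [load 100/230]
  30 → shelf 5  [load 130/230]
5 shelves opened.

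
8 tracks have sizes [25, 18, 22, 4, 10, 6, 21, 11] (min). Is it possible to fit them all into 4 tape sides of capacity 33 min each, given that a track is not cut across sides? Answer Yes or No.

A valid assignment using 4 tape sides:
  side 1: 25 + 6 = 31
  side 2: 22 + 11 = 33
  side 3: 21 + 10 = 31
  side 4: 18 + 4 = 22
Every load is within 33 min, so 4 tape sides suffice.

Yes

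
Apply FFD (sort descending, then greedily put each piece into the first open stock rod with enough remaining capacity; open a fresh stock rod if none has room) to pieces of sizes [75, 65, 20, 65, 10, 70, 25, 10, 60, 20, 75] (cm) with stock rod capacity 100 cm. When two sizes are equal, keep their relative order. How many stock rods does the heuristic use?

6

Sorted descending: 75, 75, 70, 65, 65, 60, 25, 20, 20, 10, 10.
  75 → stock rod 1 (new)  [load 75/100]
  75 → stock rod 2 (new)  [load 75/100]
  70 → stock rod 3 (new)  [load 70/100]
  65 → stock rod 4 (new)  [load 65/100]
  65 → stock rod 5 (new)  [load 65/100]
  60 → stock rod 6 (new)  [load 60/100]
  25 → stock rod 1  [load 100/100]
  20 → stock rod 2  [load 95/100]
  20 → stock rod 3  [load 90/100]
  10 → stock rod 3  [load 100/100]
  10 → stock rod 4  [load 75/100]
6 stock rods opened.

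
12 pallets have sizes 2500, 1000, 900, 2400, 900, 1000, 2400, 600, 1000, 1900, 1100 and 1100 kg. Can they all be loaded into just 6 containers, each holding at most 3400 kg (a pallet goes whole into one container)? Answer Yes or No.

A valid assignment using 5 containers:
  container 1: 2500 + 900 = 3400
  container 2: 2400 + 1000 = 3400
  container 3: 2400 + 1000 = 3400
  container 4: 1900 + 900 + 600 = 3400
  container 5: 1100 + 1100 + 1000 = 3200
That uses only 5 ≤ 6, so 6 containers are enough.

Yes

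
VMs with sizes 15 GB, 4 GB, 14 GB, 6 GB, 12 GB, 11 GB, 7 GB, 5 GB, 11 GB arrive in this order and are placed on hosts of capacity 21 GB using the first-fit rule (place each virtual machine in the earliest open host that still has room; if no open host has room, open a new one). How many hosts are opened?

  15 → host 1 (new)  [load 15/21]
  4 → host 1  [load 19/21]
  14 → host 2 (new)  [load 14/21]
  6 → host 2  [load 20/21]
  12 → host 3 (new)  [load 12/21]
  11 → host 4 (new)  [load 11/21]
  7 → host 3  [load 19/21]
  5 → host 4  [load 16/21]
  11 → host 5 (new)  [load 11/21]
5 hosts opened.

5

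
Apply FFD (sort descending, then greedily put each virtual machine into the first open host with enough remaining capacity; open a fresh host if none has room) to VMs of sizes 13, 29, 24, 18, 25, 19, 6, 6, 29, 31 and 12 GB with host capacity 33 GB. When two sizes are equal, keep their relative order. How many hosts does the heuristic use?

7

Sorted descending: 31, 29, 29, 25, 24, 19, 18, 13, 12, 6, 6.
  31 → host 1 (new)  [load 31/33]
  29 → host 2 (new)  [load 29/33]
  29 → host 3 (new)  [load 29/33]
  25 → host 4 (new)  [load 25/33]
  24 → host 5 (new)  [load 24/33]
  19 → host 6 (new)  [load 19/33]
  18 → host 7 (new)  [load 18/33]
  13 → host 6  [load 32/33]
  12 → host 7  [load 30/33]
  6 → host 4  [load 31/33]
  6 → host 5  [load 30/33]
7 hosts opened.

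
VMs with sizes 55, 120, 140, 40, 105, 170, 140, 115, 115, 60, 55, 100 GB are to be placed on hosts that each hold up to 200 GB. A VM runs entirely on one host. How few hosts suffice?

8

Total = 170 + 140 + 140 + 120 + 115 + 115 + 105 + 100 + 60 + 55 + 55 + 40 = 1215 GB.
Lower bound: ⌈1215/200⌉ = 7 hosts.
A packing using 8 hosts:
  host 1: 170 = 170
  host 2: 140 + 60 = 200
  host 3: 140 + 55 = 195
  host 4: 120 + 55 = 175
  host 5: 115 + 40 = 155
  host 6: 115 = 115
  host 7: 105 = 105
  host 8: 100 = 100
No arrangement into 7 hosts stays within capacity, so 8 is optimal.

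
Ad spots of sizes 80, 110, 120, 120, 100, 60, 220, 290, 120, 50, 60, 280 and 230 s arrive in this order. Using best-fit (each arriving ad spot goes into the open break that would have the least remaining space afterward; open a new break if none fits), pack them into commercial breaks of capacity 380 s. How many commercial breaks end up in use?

  80 → break 1 (new)  [load 80/380]
  110 → break 1  [load 190/380]
  120 → break 1  [load 310/380]
  120 → break 2 (new)  [load 120/380]
  100 → break 2  [load 220/380]
  60 → break 1  [load 370/380]
  220 → break 3 (new)  [load 220/380]
  290 → break 4 (new)  [load 290/380]
  120 → break 2  [load 340/380]
  50 → break 4  [load 340/380]
  60 → break 3  [load 280/380]
  280 → break 5 (new)  [load 280/380]
  230 → break 6 (new)  [load 230/380]
6 commercial breaks opened.

6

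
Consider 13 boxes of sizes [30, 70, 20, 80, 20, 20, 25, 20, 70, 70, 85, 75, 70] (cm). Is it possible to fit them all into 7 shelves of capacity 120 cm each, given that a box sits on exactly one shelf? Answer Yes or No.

A valid assignment using 7 shelves:
  shelf 1: 85 + 30 = 115
  shelf 2: 80 + 25 = 105
  shelf 3: 75 + 20 + 20 = 115
  shelf 4: 70 + 20 + 20 = 110
  shelf 5: 70 = 70
  shelf 6: 70 = 70
  shelf 7: 70 = 70
Every load is within 120 cm, so 7 shelves suffice.

Yes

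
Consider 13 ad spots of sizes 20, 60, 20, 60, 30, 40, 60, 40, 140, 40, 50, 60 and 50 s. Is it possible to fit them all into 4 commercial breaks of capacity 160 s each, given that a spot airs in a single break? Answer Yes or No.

No

Total = 670 s; ⌈670/160⌉ = 5.
At least 5 commercial breaks are required, but only 4 are allowed.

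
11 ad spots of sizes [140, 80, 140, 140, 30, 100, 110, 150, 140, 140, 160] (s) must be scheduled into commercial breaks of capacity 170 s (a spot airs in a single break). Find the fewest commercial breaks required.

Total = 160 + 150 + 140 + 140 + 140 + 140 + 140 + 110 + 100 + 80 + 30 = 1330 s.
Lower bound: ⌈1330/170⌉ = 8 commercial breaks.
Also, 9 ad spots each exceed 85 s, and no two of those can share a break, so at least 9 commercial breaks are needed.
A packing using 10 commercial breaks:
  break 1: 160 = 160
  break 2: 150 = 150
  break 3: 140 + 30 = 170
  break 4: 140 = 140
  break 5: 140 = 140
  break 6: 140 = 140
  break 7: 140 = 140
  break 8: 110 = 110
  break 9: 100 = 100
  break 10: 80 = 80
No arrangement into 9 commercial breaks stays within capacity, so 10 is optimal.

10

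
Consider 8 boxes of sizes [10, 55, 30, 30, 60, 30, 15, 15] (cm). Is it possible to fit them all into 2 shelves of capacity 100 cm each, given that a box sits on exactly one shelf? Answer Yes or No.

No

Total = 245 cm; ⌈245/100⌉ = 3.
At least 3 shelves are required, but only 2 are allowed.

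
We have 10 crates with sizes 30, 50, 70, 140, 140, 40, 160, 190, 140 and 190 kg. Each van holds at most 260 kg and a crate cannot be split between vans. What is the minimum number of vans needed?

6

Total = 190 + 190 + 160 + 140 + 140 + 140 + 70 + 50 + 40 + 30 = 1150 kg.
Lower bound: ⌈1150/260⌉ = 5 vans.
Also, 6 crates each exceed 130 kg, and no two of those can share a van, so at least 6 vans are needed.
A packing using 6 vans:
  van 1: 190 + 70 = 260
  van 2: 190 + 50 = 240
  van 3: 160 + 40 + 30 = 230
  van 4: 140 = 140
  van 5: 140 = 140
  van 6: 140 = 140
This matches the lower bound, so 6 is optimal.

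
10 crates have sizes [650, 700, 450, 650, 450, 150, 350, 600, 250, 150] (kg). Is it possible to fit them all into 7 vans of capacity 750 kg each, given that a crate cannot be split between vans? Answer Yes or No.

A valid assignment using 7 vans:
  van 1: 700 = 700
  van 2: 650 = 650
  van 3: 650 = 650
  van 4: 600 + 150 = 750
  van 5: 450 + 250 = 700
  van 6: 450 + 150 = 600
  van 7: 350 = 350
Every load is within 750 kg, so 7 vans suffice.

Yes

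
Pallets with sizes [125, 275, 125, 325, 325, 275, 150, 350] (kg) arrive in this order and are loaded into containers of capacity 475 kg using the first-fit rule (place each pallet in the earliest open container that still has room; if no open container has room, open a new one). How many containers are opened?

5

  125 → container 1 (new)  [load 125/475]
  275 → container 1  [load 400/475]
  125 → container 2 (new)  [load 125/475]
  325 → container 2  [load 450/475]
  325 → container 3 (new)  [load 325/475]
  275 → container 4 (new)  [load 275/475]
  150 → container 3  [load 475/475]
  350 → container 5 (new)  [load 350/475]
5 containers opened.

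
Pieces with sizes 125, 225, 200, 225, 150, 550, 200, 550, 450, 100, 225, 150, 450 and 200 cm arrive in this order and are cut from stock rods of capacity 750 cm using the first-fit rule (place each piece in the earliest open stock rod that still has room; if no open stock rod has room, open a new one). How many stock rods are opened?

  125 → stock rod 1 (new)  [load 125/750]
  225 → stock rod 1  [load 350/750]
  200 → stock rod 1  [load 550/750]
  225 → stock rod 2 (new)  [load 225/750]
  150 → stock rod 1  [load 700/750]
  550 → stock rod 3 (new)  [load 550/750]
  200 → stock rod 2  [load 425/750]
  550 → stock rod 4 (new)  [load 550/750]
  450 → stock rod 5 (new)  [load 450/750]
  100 → stock rod 2  [load 525/750]
  225 → stock rod 2  [load 750/750]
  150 → stock rod 3  [load 700/750]
  450 → stock rod 6 (new)  [load 450/750]
  200 → stock rod 4  [load 750/750]
6 stock rods opened.

6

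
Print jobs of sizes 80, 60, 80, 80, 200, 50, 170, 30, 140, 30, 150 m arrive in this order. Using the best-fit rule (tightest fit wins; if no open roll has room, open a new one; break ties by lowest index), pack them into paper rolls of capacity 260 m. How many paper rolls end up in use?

5

  80 → roll 1 (new)  [load 80/260]
  60 → roll 1  [load 140/260]
  80 → roll 1  [load 220/260]
  80 → roll 2 (new)  [load 80/260]
  200 → roll 3 (new)  [load 200/260]
  50 → roll 3  [load 250/260]
  170 → roll 2  [load 250/260]
  30 → roll 1  [load 250/260]
  140 → roll 4 (new)  [load 140/260]
  30 → roll 4  [load 170/260]
  150 → roll 5 (new)  [load 150/260]
5 paper rolls opened.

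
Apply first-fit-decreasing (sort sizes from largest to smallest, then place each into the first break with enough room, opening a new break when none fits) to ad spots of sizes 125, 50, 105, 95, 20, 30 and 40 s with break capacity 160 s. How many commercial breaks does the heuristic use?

3

Sorted descending: 125, 105, 95, 50, 40, 30, 20.
  125 → break 1 (new)  [load 125/160]
  105 → break 2 (new)  [load 105/160]
  95 → break 3 (new)  [load 95/160]
  50 → break 2  [load 155/160]
  40 → break 3  [load 135/160]
  30 → break 1  [load 155/160]
  20 → break 3  [load 155/160]
3 commercial breaks opened.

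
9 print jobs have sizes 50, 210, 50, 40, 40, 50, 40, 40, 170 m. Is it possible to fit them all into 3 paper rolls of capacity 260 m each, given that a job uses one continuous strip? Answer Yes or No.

Yes

A valid assignment using 3 paper rolls:
  roll 1: 210 + 50 = 260
  roll 2: 170 + 50 + 40 = 260
  roll 3: 50 + 40 + 40 + 40 = 170
Every load is within 260 m, so 3 paper rolls suffice.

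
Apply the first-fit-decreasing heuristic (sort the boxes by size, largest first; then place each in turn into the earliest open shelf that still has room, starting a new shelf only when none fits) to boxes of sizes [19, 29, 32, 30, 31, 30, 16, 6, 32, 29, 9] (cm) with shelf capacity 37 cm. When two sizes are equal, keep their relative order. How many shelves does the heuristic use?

Sorted descending: 32, 32, 31, 30, 30, 29, 29, 19, 16, 9, 6.
  32 → shelf 1 (new)  [load 32/37]
  32 → shelf 2 (new)  [load 32/37]
  31 → shelf 3 (new)  [load 31/37]
  30 → shelf 4 (new)  [load 30/37]
  30 → shelf 5 (new)  [load 30/37]
  29 → shelf 6 (new)  [load 29/37]
  29 → shelf 7 (new)  [load 29/37]
  19 → shelf 8 (new)  [load 19/37]
  16 → shelf 8  [load 35/37]
  9 → shelf 9 (new)  [load 9/37]
  6 → shelf 3  [load 37/37]
9 shelves opened.

9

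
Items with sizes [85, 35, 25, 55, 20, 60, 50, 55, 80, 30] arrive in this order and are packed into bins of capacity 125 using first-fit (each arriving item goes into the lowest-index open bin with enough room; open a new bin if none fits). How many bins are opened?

  85 → bin 1 (new)  [load 85/125]
  35 → bin 1  [load 120/125]
  25 → bin 2 (new)  [load 25/125]
  55 → bin 2  [load 80/125]
  20 → bin 2  [load 100/125]
  60 → bin 3 (new)  [load 60/125]
  50 → bin 3  [load 110/125]
  55 → bin 4 (new)  [load 55/125]
  80 → bin 5 (new)  [load 80/125]
  30 → bin 4  [load 85/125]
5 bins opened.

5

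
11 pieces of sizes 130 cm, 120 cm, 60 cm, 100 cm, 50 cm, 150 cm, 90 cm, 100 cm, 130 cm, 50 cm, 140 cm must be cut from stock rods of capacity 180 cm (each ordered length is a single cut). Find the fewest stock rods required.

8

Total = 150 + 140 + 130 + 130 + 120 + 100 + 100 + 90 + 60 + 50 + 50 = 1120 cm.
Lower bound: ⌈1120/180⌉ = 7 stock rods.
A packing using 8 stock rods:
  stock rod 1: 150 = 150
  stock rod 2: 140 = 140
  stock rod 3: 130 + 50 = 180
  stock rod 4: 130 + 50 = 180
  stock rod 5: 120 + 60 = 180
  stock rod 6: 100 = 100
  stock rod 7: 100 = 100
  stock rod 8: 90 = 90
No arrangement into 7 stock rods stays within capacity, so 8 is optimal.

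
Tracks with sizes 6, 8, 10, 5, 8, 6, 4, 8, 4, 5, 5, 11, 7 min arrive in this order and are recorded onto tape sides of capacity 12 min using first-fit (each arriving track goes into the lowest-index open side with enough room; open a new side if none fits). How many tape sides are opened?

  6 → side 1 (new)  [load 6/12]
  8 → side 2 (new)  [load 8/12]
  10 → side 3 (new)  [load 10/12]
  5 → side 1  [load 11/12]
  8 → side 4 (new)  [load 8/12]
  6 → side 5 (new)  [load 6/12]
  4 → side 2  [load 12/12]
  8 → side 6 (new)  [load 8/12]
  4 → side 4  [load 12/12]
  5 → side 5  [load 11/12]
  5 → side 7 (new)  [load 5/12]
  11 → side 8 (new)  [load 11/12]
  7 → side 7  [load 12/12]
8 tape sides opened.

8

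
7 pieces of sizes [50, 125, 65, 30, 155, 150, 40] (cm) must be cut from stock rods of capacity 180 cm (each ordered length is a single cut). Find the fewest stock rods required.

Total = 155 + 150 + 125 + 65 + 50 + 40 + 30 = 615 cm.
Lower bound: ⌈615/180⌉ = 4 stock rods.
A packing using 4 stock rods:
  stock rod 1: 155 = 155
  stock rod 2: 150 + 30 = 180
  stock rod 3: 125 + 50 = 175
  stock rod 4: 65 + 40 = 105
This matches the lower bound, so 4 is optimal.

4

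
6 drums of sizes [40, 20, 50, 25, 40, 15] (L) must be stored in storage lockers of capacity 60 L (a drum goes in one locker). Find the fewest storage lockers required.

Total = 50 + 40 + 40 + 25 + 20 + 15 = 190 L.
Lower bound: ⌈190/60⌉ = 4 storage lockers.
A packing using 4 storage lockers:
  locker 1: 50 = 50
  locker 2: 40 + 20 = 60
  locker 3: 40 + 15 = 55
  locker 4: 25 = 25
This matches the lower bound, so 4 is optimal.

4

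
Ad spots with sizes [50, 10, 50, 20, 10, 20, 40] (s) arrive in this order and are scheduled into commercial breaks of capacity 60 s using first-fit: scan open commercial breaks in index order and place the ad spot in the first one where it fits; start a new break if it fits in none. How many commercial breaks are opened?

4

  50 → break 1 (new)  [load 50/60]
  10 → break 1  [load 60/60]
  50 → break 2 (new)  [load 50/60]
  20 → break 3 (new)  [load 20/60]
  10 → break 2  [load 60/60]
  20 → break 3  [load 40/60]
  40 → break 4 (new)  [load 40/60]
4 commercial breaks opened.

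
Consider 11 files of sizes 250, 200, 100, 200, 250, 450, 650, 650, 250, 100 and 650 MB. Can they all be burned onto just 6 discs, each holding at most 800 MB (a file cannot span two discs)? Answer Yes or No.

A valid assignment using 6 discs:
  disc 1: 650 + 100 = 750
  disc 2: 650 + 100 = 750
  disc 3: 650 = 650
  disc 4: 450 + 250 = 700
  disc 5: 250 + 250 + 200 = 700
  disc 6: 200 = 200
Every load is within 800 MB, so 6 discs suffice.

Yes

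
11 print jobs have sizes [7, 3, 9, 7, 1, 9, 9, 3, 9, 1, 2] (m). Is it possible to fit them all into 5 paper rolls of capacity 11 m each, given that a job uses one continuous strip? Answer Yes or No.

Total = 60 m; ⌈60/11⌉ = 6.
At least 6 paper rolls are required, but only 5 are allowed.

No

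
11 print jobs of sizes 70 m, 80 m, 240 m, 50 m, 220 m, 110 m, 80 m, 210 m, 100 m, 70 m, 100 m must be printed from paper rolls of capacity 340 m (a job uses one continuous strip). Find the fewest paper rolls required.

4

Total = 240 + 220 + 210 + 110 + 100 + 100 + 80 + 80 + 70 + 70 + 50 = 1330 m.
Lower bound: ⌈1330/340⌉ = 4 paper rolls.
A packing using 4 paper rolls:
  roll 1: 240 + 100 = 340
  roll 2: 220 + 110 = 330
  roll 3: 210 + 80 + 50 = 340
  roll 4: 100 + 80 + 70 + 70 = 320
This matches the lower bound, so 4 is optimal.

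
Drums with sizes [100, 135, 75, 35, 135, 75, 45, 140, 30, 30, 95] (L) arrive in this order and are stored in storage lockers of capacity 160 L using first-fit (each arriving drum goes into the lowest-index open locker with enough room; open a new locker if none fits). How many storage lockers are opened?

7

  100 → locker 1 (new)  [load 100/160]
  135 → locker 2 (new)  [load 135/160]
  75 → locker 3 (new)  [load 75/160]
  35 → locker 1  [load 135/160]
  135 → locker 4 (new)  [load 135/160]
  75 → locker 3  [load 150/160]
  45 → locker 5 (new)  [load 45/160]
  140 → locker 6 (new)  [load 140/160]
  30 → locker 5  [load 75/160]
  30 → locker 5  [load 105/160]
  95 → locker 7 (new)  [load 95/160]
7 storage lockers opened.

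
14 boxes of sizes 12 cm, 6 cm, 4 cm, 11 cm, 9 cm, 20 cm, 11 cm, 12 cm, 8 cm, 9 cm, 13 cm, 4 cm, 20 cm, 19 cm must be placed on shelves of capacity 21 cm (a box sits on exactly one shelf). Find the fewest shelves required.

Total = 20 + 20 + 19 + 13 + 12 + 12 + 11 + 11 + 9 + 9 + 8 + 6 + 4 + 4 = 158 cm.
Lower bound: ⌈158/21⌉ = 8 shelves.
A packing using 8 shelves:
  shelf 1: 20 = 20
  shelf 2: 20 = 20
  shelf 3: 19 = 19
  shelf 4: 13 + 8 = 21
  shelf 5: 12 + 9 = 21
  shelf 6: 12 + 9 = 21
  shelf 7: 11 + 6 + 4 = 21
  shelf 8: 11 + 4 = 15
This matches the lower bound, so 8 is optimal.

8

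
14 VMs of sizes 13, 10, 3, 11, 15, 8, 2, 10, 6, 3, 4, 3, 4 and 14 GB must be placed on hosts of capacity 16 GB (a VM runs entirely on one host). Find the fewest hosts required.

7

Total = 15 + 14 + 13 + 11 + 10 + 10 + 8 + 6 + 4 + 4 + 3 + 3 + 3 + 2 = 106 GB.
Lower bound: ⌈106/16⌉ = 7 hosts.
A packing using 7 hosts:
  host 1: 15 = 15
  host 2: 14 + 2 = 16
  host 3: 13 + 3 = 16
  host 4: 11 + 4 = 15
  host 5: 10 + 6 = 16
  host 6: 10 + 4 = 14
  host 7: 8 + 3 + 3 = 14
This matches the lower bound, so 7 is optimal.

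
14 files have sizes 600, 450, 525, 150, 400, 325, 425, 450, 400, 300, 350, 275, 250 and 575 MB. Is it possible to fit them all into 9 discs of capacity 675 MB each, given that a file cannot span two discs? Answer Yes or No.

Total = 5475 MB; ⌈5475/675⌉ = 9.
The bound of 9 does not rule out 9, but exhaustive search shows no assignment into 9 discs of capacity 675 MB exists — the minimum is 10.

No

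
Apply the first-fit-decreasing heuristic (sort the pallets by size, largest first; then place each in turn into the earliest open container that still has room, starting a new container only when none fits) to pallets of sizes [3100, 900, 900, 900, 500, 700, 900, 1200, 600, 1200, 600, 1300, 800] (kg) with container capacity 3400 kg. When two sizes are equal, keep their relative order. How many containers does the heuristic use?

5

Sorted descending: 3100, 1300, 1200, 1200, 900, 900, 900, 900, 800, 700, 600, 600, 500.
  3100 → container 1 (new)  [load 3100/3400]
  1300 → container 2 (new)  [load 1300/3400]
  1200 → container 2  [load 2500/3400]
  1200 → container 3 (new)  [load 1200/3400]
  900 → container 2  [load 3400/3400]
  900 → container 3  [load 2100/3400]
  900 → container 3  [load 3000/3400]
  900 → container 4 (new)  [load 900/3400]
  800 → container 4  [load 1700/3400]
  700 → container 4  [load 2400/3400]
  600 → container 4  [load 3000/3400]
  600 → container 5 (new)  [load 600/3400]
  500 → container 5  [load 1100/3400]
5 containers opened.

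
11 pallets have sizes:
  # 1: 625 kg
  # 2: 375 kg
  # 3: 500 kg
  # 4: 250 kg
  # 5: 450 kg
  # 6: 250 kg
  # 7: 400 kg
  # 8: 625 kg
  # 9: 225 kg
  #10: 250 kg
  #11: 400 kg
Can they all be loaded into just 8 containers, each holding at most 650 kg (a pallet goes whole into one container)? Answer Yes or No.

Yes

A valid assignment using 8 containers:
  container 1: 625 = 625
  container 2: 625 = 625
  container 3: 500 = 500
  container 4: 450 = 450
  container 5: 400 + 250 = 650
  container 6: 400 + 250 = 650
  container 7: 375 + 250 = 625
  container 8: 225 = 225
Every load is within 650 kg, so 8 containers suffice.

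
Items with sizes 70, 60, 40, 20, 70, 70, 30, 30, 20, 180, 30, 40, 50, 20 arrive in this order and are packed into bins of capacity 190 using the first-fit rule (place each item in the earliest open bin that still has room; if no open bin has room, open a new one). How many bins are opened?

4

  70 → bin 1 (new)  [load 70/190]
  60 → bin 1  [load 130/190]
  40 → bin 1  [load 170/190]
  20 → bin 1  [load 190/190]
  70 → bin 2 (new)  [load 70/190]
  70 → bin 2  [load 140/190]
  30 → bin 2  [load 170/190]
  30 → bin 3 (new)  [load 30/190]
  20 → bin 2  [load 190/190]
  180 → bin 4 (new)  [load 180/190]
  30 → bin 3  [load 60/190]
  40 → bin 3  [load 100/190]
  50 → bin 3  [load 150/190]
  20 → bin 3  [load 170/190]
4 bins opened.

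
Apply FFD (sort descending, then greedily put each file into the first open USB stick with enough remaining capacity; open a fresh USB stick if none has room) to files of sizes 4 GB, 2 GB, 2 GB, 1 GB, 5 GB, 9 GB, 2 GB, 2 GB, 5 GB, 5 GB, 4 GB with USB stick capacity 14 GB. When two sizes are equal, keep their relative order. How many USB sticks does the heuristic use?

Sorted descending: 9, 5, 5, 5, 4, 4, 2, 2, 2, 2, 1.
  9 → USB stick 1 (new)  [load 9/14]
  5 → USB stick 1  [load 14/14]
  5 → USB stick 2 (new)  [load 5/14]
  5 → USB stick 2  [load 10/14]
  4 → USB stick 2  [load 14/14]
  4 → USB stick 3 (new)  [load 4/14]
  2 → USB stick 3  [load 6/14]
  2 → USB stick 3  [load 8/14]
  2 → USB stick 3  [load 10/14]
  2 → USB stick 3  [load 12/14]
  1 → USB stick 3  [load 13/14]
3 USB sticks opened.

3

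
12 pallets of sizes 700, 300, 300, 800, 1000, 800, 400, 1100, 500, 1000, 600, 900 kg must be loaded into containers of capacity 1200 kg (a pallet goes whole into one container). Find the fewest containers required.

8

Total = 1100 + 1000 + 1000 + 900 + 800 + 800 + 700 + 600 + 500 + 400 + 300 + 300 = 8400 kg.
Lower bound: ⌈8400/1200⌉ = 7 containers.
A packing using 8 containers:
  container 1: 1100 = 1100
  container 2: 1000 = 1000
  container 3: 1000 = 1000
  container 4: 900 + 300 = 1200
  container 5: 800 + 400 = 1200
  container 6: 800 + 300 = 1100
  container 7: 700 + 500 = 1200
  container 8: 600 = 600
No arrangement into 7 containers stays within capacity, so 8 is optimal.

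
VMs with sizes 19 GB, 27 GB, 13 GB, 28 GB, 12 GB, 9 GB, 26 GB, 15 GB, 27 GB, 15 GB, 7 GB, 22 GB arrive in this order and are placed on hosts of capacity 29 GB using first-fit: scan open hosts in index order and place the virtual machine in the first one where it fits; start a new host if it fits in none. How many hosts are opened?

  19 → host 1 (new)  [load 19/29]
  27 → host 2 (new)  [load 27/29]
  13 → host 3 (new)  [load 13/29]
  28 → host 4 (new)  [load 28/29]
  12 → host 3  [load 25/29]
  9 → host 1  [load 28/29]
  26 → host 5 (new)  [load 26/29]
  15 → host 6 (new)  [load 15/29]
  27 → host 7 (new)  [load 27/29]
  15 → host 8 (new)  [load 15/29]
  7 → host 6  [load 22/29]
  22 → host 9 (new)  [load 22/29]
9 hosts opened.

9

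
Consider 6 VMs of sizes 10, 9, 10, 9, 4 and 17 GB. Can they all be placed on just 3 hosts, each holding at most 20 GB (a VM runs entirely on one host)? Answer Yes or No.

No

Total = 59 GB; ⌈59/20⌉ = 3.
The bound of 3 does not rule out 3, but exhaustive search shows no assignment into 3 hosts of capacity 20 GB exists — the minimum is 4.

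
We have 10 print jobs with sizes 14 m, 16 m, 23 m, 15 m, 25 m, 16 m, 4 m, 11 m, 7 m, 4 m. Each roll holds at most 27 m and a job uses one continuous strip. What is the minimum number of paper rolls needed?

6

Total = 25 + 23 + 16 + 16 + 15 + 14 + 11 + 7 + 4 + 4 = 135 m.
Lower bound: ⌈135/27⌉ = 5 paper rolls.
Also, 6 print jobs each exceed 27/2 m, and no two of those can share a roll, so at least 6 paper rolls are needed.
A packing using 6 paper rolls:
  roll 1: 25 = 25
  roll 2: 23 + 4 = 27
  roll 3: 16 + 11 = 27
  roll 4: 16 + 7 + 4 = 27
  roll 5: 15 = 15
  roll 6: 14 = 14
This matches the lower bound, so 6 is optimal.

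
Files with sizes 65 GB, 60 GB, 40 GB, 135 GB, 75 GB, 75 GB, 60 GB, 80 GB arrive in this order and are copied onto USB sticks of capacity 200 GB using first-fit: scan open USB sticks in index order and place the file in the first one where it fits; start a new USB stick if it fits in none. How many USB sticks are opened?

  65 → USB stick 1 (new)  [load 65/200]
  60 → USB stick 1  [load 125/200]
  40 → USB stick 1  [load 165/200]
  135 → USB stick 2 (new)  [load 135/200]
  75 → USB stick 3 (new)  [load 75/200]
  75 → USB stick 3  [load 150/200]
  60 → USB stick 2  [load 195/200]
  80 → USB stick 4 (new)  [load 80/200]
4 USB sticks opened.

4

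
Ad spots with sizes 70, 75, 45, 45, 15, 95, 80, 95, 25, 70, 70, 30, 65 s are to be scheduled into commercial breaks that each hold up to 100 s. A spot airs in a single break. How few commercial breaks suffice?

Total = 95 + 95 + 80 + 75 + 70 + 70 + 70 + 65 + 45 + 45 + 30 + 25 + 15 = 780 s.
Lower bound: ⌈780/100⌉ = 8 commercial breaks.
A packing using 9 commercial breaks:
  break 1: 95 = 95
  break 2: 95 = 95
  break 3: 80 + 15 = 95
  break 4: 75 + 25 = 100
  break 5: 70 + 30 = 100
  break 6: 70 = 70
  break 7: 70 = 70
  break 8: 65 = 65
  break 9: 45 + 45 = 90
No arrangement into 8 commercial breaks stays within capacity, so 9 is optimal.

9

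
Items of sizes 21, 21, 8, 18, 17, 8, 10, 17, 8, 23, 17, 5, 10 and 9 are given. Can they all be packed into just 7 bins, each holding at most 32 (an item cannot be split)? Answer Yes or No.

Yes

A valid assignment using 7 bins:
  bin 1: 23 + 9 = 32
  bin 2: 21 + 10 = 31
  bin 3: 21 + 10 = 31
  bin 4: 18 + 8 + 5 = 31
  bin 5: 17 + 8 = 25
  bin 6: 17 + 8 = 25
  bin 7: 17 = 17
Every load is within 32, so 7 bins suffice.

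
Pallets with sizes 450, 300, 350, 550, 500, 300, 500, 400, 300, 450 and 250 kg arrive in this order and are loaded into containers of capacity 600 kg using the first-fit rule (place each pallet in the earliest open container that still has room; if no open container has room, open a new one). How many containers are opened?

  450 → container 1 (new)  [load 450/600]
  300 → container 2 (new)  [load 300/600]
  350 → container 3 (new)  [load 350/600]
  550 → container 4 (new)  [load 550/600]
  500 → container 5 (new)  [load 500/600]
  300 → container 2  [load 600/600]
  500 → container 6 (new)  [load 500/600]
  400 → container 7 (new)  [load 400/600]
  300 → container 8 (new)  [load 300/600]
  450 → container 9 (new)  [load 450/600]
  250 → container 3  [load 600/600]
9 containers opened.

9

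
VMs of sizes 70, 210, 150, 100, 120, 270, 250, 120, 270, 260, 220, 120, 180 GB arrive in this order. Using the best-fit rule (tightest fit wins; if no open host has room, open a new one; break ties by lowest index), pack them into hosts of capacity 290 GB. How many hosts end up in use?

  70 → host 1 (new)  [load 70/290]
  210 → host 1  [load 280/290]
  150 → host 2 (new)  [load 150/290]
  100 → host 2  [load 250/290]
  120 → host 3 (new)  [load 120/290]
  270 → host 4 (new)  [load 270/290]
  250 → host 5 (new)  [load 250/290]
  120 → host 3  [load 240/290]
  270 → host 6 (new)  [load 270/290]
  260 → host 7 (new)  [load 260/290]
  220 → host 8 (new)  [load 220/290]
  120 → host 9 (new)  [load 120/290]
  180 → host 10 (new)  [load 180/290]
10 hosts opened.

10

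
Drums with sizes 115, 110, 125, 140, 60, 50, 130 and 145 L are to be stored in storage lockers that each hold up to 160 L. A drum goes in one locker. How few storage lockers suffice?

7

Total = 145 + 140 + 130 + 125 + 115 + 110 + 60 + 50 = 875 L.
Lower bound: ⌈875/160⌉ = 6 storage lockers.
A packing using 7 storage lockers:
  locker 1: 145 = 145
  locker 2: 140 = 140
  locker 3: 130 = 130
  locker 4: 125 = 125
  locker 5: 115 = 115
  locker 6: 110 + 50 = 160
  locker 7: 60 = 60
No arrangement into 6 storage lockers stays within capacity, so 7 is optimal.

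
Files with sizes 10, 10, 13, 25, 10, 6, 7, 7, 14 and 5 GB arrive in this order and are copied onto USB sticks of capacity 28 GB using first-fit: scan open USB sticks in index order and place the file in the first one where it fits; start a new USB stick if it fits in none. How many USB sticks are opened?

  10 → USB stick 1 (new)  [load 10/28]
  10 → USB stick 1  [load 20/28]
  13 → USB stick 2 (new)  [load 13/28]
  25 → USB stick 3 (new)  [load 25/28]
  10 → USB stick 2  [load 23/28]
  6 → USB stick 1  [load 26/28]
  7 → USB stick 4 (new)  [load 7/28]
  7 → USB stick 4  [load 14/28]
  14 → USB stick 4  [load 28/28]
  5 → USB stick 2  [load 28/28]
4 USB sticks opened.

4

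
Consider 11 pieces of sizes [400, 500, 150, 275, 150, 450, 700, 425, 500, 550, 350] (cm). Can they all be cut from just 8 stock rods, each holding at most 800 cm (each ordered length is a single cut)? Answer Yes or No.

Yes

A valid assignment using 7 stock rods:
  stock rod 1: 700 = 700
  stock rod 2: 550 + 150 = 700
  stock rod 3: 500 + 275 = 775
  stock rod 4: 500 + 150 = 650
  stock rod 5: 450 + 350 = 800
  stock rod 6: 425 = 425
  stock rod 7: 400 = 400
That uses only 7 ≤ 8, so 8 stock rods are enough.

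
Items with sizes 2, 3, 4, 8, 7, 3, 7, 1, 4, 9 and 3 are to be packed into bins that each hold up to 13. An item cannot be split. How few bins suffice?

Total = 9 + 8 + 7 + 7 + 4 + 4 + 3 + 3 + 3 + 2 + 1 = 51.
Lower bound: ⌈51/13⌉ = 4 bins.
A packing using 4 bins:
  bin 1: 9 + 4 = 13
  bin 2: 8 + 4 + 1 = 13
  bin 3: 7 + 3 + 3 = 13
  bin 4: 7 + 3 + 2 = 12
This matches the lower bound, so 4 is optimal.

4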